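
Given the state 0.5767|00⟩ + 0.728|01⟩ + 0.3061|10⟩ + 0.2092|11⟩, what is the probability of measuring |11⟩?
0.04376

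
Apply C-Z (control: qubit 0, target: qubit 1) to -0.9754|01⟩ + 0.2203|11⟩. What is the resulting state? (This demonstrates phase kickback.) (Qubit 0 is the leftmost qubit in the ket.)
-0.9754|01⟩ - 0.2203|11⟩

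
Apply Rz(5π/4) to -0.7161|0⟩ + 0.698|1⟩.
(0.274 + 0.6616i)|0⟩ + (-0.2671 + 0.6449i)|1⟩

Rz(5π/4) = [[e^(−iθ/2), 0], [0, e^(iθ/2)]] with e^(±iθ/2) = cos(θ/2) ± i·sin(θ/2); θ = 5π/4, cos(θ/2) ≈ -0.382683, sin(θ/2) ≈ 0.92388.
With a = amp(|0⟩) = -0.7161 and b = amp(|1⟩) = 0.698:
new amp(|0⟩) = (-0.382683 - 0.92388i)·a = (0.274 + 0.6616i)
new amp(|1⟩) = (-0.382683 + 0.92388i)·b = (-0.2671 + 0.6449i)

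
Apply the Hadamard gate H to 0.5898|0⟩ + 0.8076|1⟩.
0.9881|0⟩ - 0.154|1⟩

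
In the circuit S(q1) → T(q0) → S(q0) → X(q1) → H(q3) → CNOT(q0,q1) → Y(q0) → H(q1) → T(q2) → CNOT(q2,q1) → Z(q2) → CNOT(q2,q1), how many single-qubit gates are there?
9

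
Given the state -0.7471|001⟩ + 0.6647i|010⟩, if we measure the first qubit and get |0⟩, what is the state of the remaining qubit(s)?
-0.7471|01⟩ + 0.6647i|10⟩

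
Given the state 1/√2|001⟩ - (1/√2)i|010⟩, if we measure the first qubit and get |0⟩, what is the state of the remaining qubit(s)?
1/√2|01⟩ - (1/√2)i|10⟩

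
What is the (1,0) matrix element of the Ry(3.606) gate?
0.9732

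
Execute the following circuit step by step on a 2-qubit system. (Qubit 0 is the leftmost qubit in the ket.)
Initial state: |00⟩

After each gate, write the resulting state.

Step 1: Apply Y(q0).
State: i|10⟩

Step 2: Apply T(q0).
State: (-1/√2 + (1/√2)i)|10⟩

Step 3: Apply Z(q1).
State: (-1/√2 + (1/√2)i)|10⟩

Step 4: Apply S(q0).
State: (-1/√2 - (1/√2)i)|10⟩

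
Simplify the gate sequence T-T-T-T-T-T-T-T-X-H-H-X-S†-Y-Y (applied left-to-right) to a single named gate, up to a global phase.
S†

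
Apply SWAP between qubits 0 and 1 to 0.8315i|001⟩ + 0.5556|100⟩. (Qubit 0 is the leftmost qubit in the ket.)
0.8315i|001⟩ + 0.5556|010⟩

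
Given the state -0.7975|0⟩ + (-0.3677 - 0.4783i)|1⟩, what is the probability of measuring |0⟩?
0.636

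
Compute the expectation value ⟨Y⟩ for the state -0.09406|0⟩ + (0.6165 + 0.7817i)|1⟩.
-0.1471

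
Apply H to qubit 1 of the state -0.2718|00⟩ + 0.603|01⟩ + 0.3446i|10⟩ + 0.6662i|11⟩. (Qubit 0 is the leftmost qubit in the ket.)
0.2342|00⟩ - 0.6186|01⟩ + 0.7147i|10⟩ - 0.2274i|11⟩

H on qubit 1 mixes each pair of kets that differ only in qubit 1: amplitudes (a, b) of (|…0…⟩, |…1…⟩) become ((a + b)/√2, (a − b)/√2). Kets absent from the input have amplitude 0.
(|00⟩, |01⟩): (a, b) = (-0.2718, 0.603) → (0.2342, -0.6186)
(|10⟩, |11⟩): (a, b) = (0.3446i, 0.6662i) → (0.7147i, -0.2274i)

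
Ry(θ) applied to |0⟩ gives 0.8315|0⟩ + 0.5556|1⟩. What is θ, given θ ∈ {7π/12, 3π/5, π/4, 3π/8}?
3π/8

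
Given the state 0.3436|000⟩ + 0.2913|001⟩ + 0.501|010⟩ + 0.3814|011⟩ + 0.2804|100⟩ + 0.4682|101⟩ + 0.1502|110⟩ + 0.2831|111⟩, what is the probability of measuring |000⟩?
0.1181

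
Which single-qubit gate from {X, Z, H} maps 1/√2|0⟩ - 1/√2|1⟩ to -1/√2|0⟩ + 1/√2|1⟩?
X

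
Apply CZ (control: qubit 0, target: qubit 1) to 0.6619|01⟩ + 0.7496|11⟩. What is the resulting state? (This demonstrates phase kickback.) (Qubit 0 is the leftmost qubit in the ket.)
0.6619|01⟩ - 0.7496|11⟩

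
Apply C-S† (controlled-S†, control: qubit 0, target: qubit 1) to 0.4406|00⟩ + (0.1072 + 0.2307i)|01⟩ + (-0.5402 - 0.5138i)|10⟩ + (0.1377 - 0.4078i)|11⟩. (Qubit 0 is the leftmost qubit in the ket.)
0.4406|00⟩ + (0.1072 + 0.2307i)|01⟩ + (-0.5402 - 0.5138i)|10⟩ + (-0.4078 - 0.1377i)|11⟩

C-S† leaves the control-|0⟩ kets |00⟩, |01⟩ unchanged and applies S† to qubit 1 on the control-|1⟩ pair (|10⟩, |11⟩).
S† = [[1, 0], [0, -i]].
With a = amp(|10⟩) = (-0.5402 - 0.5138i) and b = amp(|11⟩) = (0.1377 - 0.4078i):
new amp(|10⟩) = (1)·a = (-0.5402 - 0.5138i)
new amp(|11⟩) = (-i)·b = (-0.4078 - 0.1377i)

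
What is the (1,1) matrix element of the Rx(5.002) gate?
-0.8017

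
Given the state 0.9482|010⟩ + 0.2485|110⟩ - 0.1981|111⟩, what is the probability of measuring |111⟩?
0.03924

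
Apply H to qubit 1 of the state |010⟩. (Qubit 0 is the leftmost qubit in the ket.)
1/√2|000⟩ - 1/√2|010⟩

H on qubit 1 mixes each pair of kets that differ only in qubit 1: amplitudes (a, b) of (|…0…⟩, |…1…⟩) become ((a + b)/√2, (a − b)/√2). Kets absent from the input have amplitude 0.
(|000⟩, |010⟩): (a, b) = (0, 1) → (1/√2, -1/√2)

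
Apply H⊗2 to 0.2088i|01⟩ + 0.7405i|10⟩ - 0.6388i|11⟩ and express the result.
0.1553i|00⟩ + 0.5853i|01⟩ + 0.05355i|10⟩ - 0.7941i|11⟩

H⊗2 gives amp(|y⟩) = (1/2) Σ_x (−1)^(x·y) amp(|x⟩), where x·y is the number of positions in which both x and y have a 1.
|00⟩: (0.2088i + 0.7405i - 0.6388i)/2 = 0.1553i
|01⟩: (-0.2088i + 0.7405i + 0.6388i)/2 = 0.5853i
|10⟩: (0.2088i - 0.7405i + 0.6388i)/2 = 0.05355i
|11⟩: (-0.2088i - 0.7405i - 0.6388i)/2 = -0.7941i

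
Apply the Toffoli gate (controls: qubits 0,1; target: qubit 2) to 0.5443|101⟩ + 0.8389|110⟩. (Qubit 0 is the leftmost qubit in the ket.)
0.5443|101⟩ + 0.8389|111⟩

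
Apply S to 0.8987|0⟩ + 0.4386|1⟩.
0.8987|0⟩ + 0.4386i|1⟩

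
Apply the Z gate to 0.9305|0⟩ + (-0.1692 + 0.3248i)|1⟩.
0.9305|0⟩ + (0.1692 - 0.3248i)|1⟩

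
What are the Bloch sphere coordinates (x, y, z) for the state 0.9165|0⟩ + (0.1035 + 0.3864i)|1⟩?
(0.1897, 0.7083, 0.68)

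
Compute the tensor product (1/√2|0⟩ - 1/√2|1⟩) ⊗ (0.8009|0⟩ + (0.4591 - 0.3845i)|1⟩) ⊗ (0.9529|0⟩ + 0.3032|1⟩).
0.5396|000⟩ + 0.1717|001⟩ + (0.3093 - 0.2591i)|010⟩ + (0.09843 - 0.08243i)|011⟩ - 0.5396|100⟩ - 0.1717|101⟩ + (-0.3093 + 0.2591i)|110⟩ + (-0.09843 + 0.08243i)|111⟩

amp(|b₁b₂…⟩) = product of the factor amplitudes for bits b₁, b₂, …; only kets whose every factor amplitude is nonzero survive.
|000⟩: (1/√2)(0.8009)(0.9529) = 0.5396
|001⟩: (1/√2)(0.8009)(0.3032) = 0.1717
|010⟩: (1/√2)(0.4591 - 0.3845i)(0.9529) = (0.3093 - 0.2591i)
|011⟩: (1/√2)(0.4591 - 0.3845i)(0.3032) = (0.09843 - 0.08243i)
|100⟩: (-1/√2)(0.8009)(0.9529) = -0.5396
|101⟩: (-1/√2)(0.8009)(0.3032) = -0.1717
|110⟩: (-1/√2)(0.4591 - 0.3845i)(0.9529) = (-0.3093 + 0.2591i)
|111⟩: (-1/√2)(0.4591 - 0.3845i)(0.3032) = (-0.09843 + 0.08243i)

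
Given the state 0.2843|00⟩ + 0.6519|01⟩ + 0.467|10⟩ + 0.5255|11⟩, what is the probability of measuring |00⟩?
0.08083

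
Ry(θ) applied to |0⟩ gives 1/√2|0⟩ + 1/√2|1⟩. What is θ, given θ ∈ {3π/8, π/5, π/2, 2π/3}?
π/2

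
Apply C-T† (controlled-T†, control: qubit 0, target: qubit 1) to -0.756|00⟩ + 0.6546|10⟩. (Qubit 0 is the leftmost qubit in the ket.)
-0.756|00⟩ + 0.6546|10⟩

C-T† leaves the control-|0⟩ kets |00⟩, |01⟩ unchanged and applies T† to qubit 1 on the control-|1⟩ pair (|10⟩, |11⟩).
T† = [[1, 0], [0, (1/√2 - (1/√2)i)]].
With a = amp(|10⟩) = 0.6546 and b = amp(|11⟩) = 0:
new amp(|10⟩) = (1)·a = 0.6546
new amp(|11⟩) = (1/√2 - (1/√2)i)·b = 0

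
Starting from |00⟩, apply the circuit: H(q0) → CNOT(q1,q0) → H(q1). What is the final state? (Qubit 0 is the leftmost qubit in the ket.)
1/2|00⟩ + 1/2|01⟩ + 1/2|10⟩ + 1/2|11⟩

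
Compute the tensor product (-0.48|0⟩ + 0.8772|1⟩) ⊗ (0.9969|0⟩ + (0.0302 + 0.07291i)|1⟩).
-0.4785|00⟩ + (-0.0145 - 0.035i)|01⟩ + 0.8745|10⟩ + (0.02649 + 0.06396i)|11⟩

amp(|b₁b₂…⟩) = product of the factor amplitudes for bits b₁, b₂, …; only kets whose every factor amplitude is nonzero survive.
|00⟩: (-0.48)(0.9969) = -0.4785
|01⟩: (-0.48)(0.0302 + 0.07291i) = (-0.0145 - 0.035i)
|10⟩: (0.8772)(0.9969) = 0.8745
|11⟩: (0.8772)(0.0302 + 0.07291i) = (0.02649 + 0.06396i)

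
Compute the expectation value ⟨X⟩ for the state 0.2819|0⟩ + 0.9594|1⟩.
0.5409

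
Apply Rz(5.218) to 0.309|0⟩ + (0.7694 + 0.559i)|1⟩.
(-0.2662 - 0.1569i)|0⟩ + (-0.9467 - 0.0909i)|1⟩

Rz(5.218) = [[e^(−iθ/2), 0], [0, e^(iθ/2)]] with e^(±iθ/2) = cos(θ/2) ± i·sin(θ/2); θ = 5.218, cos(θ/2) ≈ -0.861493, sin(θ/2) ≈ 0.507769.
With a = amp(|0⟩) = 0.309 and b = amp(|1⟩) = (0.7694 + 0.559i):
new amp(|0⟩) = (-0.861493 - 0.507769i)·a = (-0.2662 - 0.1569i)
new amp(|1⟩) = (-0.861493 + 0.507769i)·b = (-0.9467 - 0.0909i)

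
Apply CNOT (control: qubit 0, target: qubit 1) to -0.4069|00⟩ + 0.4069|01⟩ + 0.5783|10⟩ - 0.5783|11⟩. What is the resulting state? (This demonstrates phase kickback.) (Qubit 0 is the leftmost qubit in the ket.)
-0.4069|00⟩ + 0.4069|01⟩ - 0.5783|10⟩ + 0.5783|11⟩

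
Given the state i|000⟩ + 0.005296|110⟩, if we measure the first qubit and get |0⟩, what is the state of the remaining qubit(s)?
i|00⟩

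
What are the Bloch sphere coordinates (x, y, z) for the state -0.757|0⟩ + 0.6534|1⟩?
(-0.9892, 0, 0.1461)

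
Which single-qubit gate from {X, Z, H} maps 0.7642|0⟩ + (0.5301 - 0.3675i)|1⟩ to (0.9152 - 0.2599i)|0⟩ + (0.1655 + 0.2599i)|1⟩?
H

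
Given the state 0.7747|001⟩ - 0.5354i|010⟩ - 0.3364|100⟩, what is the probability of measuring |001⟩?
0.6002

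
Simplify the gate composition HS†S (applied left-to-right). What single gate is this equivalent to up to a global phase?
H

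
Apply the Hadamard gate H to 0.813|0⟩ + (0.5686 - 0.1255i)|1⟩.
(0.9769 - 0.08874i)|0⟩ + (0.1728 + 0.08874i)|1⟩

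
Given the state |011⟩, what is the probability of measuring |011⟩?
1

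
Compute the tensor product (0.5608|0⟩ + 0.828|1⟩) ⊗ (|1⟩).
0.5608|01⟩ + 0.828|11⟩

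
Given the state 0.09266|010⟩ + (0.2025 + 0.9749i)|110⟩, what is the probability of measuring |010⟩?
0.008586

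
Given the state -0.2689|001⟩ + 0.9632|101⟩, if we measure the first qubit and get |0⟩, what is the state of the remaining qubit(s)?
-|01⟩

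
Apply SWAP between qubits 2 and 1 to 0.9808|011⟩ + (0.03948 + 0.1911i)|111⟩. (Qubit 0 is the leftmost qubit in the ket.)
0.9808|011⟩ + (0.03948 + 0.1911i)|111⟩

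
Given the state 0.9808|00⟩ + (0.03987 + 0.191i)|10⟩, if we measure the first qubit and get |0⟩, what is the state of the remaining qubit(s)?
|0⟩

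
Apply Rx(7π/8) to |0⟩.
0.1951|0⟩ - 0.9808i|1⟩

Rx(7π/8) = [[cos(θ/2), −i·sin(θ/2)], [−i·sin(θ/2), cos(θ/2)]]; θ = 7π/8, cos(θ/2) ≈ 0.19509, sin(θ/2) ≈ 0.980785.
With a = amp(|0⟩) = 1 and b = amp(|1⟩) = 0:
new amp(|0⟩) = (0.19509)·a + (-0.980785i)·b = 0.1951
new amp(|1⟩) = (-0.980785i)·a + (0.19509)·b = -0.9808i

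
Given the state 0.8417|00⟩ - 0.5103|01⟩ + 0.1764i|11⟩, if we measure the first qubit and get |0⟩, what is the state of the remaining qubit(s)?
0.8551|0⟩ - 0.5184|1⟩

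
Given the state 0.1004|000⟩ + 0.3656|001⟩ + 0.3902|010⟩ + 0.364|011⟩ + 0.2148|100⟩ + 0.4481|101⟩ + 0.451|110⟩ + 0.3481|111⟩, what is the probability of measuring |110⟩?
0.2034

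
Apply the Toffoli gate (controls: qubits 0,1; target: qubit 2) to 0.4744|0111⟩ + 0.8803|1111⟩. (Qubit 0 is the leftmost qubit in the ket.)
0.4744|0111⟩ + 0.8803|1101⟩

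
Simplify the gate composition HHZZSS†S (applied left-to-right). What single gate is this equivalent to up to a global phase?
S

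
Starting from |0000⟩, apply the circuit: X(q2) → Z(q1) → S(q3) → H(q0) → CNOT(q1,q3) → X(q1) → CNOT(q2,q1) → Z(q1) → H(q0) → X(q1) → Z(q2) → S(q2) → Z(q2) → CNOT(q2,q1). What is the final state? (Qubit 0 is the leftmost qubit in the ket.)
i|0010⟩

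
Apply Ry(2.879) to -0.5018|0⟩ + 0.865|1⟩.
-0.9233|0⟩ - 0.3842|1⟩

Ry(2.879) = [[cos(θ/2), −sin(θ/2)], [sin(θ/2), cos(θ/2)]]; θ = 2.879, cos(θ/2) ≈ 0.130919, sin(θ/2) ≈ 0.991393.
With a = amp(|0⟩) = -0.5018 and b = amp(|1⟩) = 0.865:
new amp(|0⟩) = (0.130919)·a + (-0.991393)·b = -0.9233
new amp(|1⟩) = (0.991393)·a + (0.130919)·b = -0.3842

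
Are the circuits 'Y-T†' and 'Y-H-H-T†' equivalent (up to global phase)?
Yes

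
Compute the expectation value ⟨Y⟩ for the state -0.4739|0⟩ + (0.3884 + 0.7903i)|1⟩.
-0.749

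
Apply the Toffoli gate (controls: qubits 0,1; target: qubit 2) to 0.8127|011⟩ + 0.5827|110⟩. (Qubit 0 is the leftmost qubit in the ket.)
0.8127|011⟩ + 0.5827|111⟩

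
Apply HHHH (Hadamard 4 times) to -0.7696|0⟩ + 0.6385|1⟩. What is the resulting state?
-0.7696|0⟩ + 0.6385|1⟩

H² = I, so an even number of Hadamards cancels: H^4 = I and the state is unchanged.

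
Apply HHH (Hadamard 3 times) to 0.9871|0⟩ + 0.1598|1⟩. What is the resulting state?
0.811|0⟩ + 0.585|1⟩

H² = I, so H^3 = H: a single Hadamard. With (a, b) = (0.9871, 0.1598), H gives ((a + b)/√2, (a − b)/√2) = (0.811, 0.585).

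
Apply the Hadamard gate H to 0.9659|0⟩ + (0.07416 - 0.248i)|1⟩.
(0.7354 - 0.1754i)|0⟩ + (0.6306 + 0.1754i)|1⟩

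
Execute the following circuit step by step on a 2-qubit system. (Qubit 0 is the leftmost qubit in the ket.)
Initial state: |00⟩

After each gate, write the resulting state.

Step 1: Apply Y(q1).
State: i|01⟩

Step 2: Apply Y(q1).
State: |00⟩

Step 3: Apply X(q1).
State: |01⟩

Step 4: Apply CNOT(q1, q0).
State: |11⟩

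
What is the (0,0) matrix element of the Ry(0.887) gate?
0.9033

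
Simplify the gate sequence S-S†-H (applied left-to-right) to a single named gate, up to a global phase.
H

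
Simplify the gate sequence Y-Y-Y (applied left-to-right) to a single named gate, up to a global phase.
Y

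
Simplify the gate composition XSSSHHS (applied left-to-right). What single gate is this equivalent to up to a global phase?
X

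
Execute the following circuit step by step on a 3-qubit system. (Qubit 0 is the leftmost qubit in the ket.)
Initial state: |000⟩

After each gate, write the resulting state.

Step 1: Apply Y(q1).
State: i|010⟩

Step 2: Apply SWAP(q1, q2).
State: i|001⟩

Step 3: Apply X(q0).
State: i|101⟩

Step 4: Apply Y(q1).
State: -|111⟩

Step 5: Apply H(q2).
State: -1/√2|110⟩ + 1/√2|111⟩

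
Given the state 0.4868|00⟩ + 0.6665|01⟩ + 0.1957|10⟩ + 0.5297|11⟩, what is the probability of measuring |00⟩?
0.237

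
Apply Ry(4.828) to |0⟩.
-0.7468|0⟩ + 0.6651|1⟩

Ry(4.828) = [[cos(θ/2), −sin(θ/2)], [sin(θ/2), cos(θ/2)]]; θ = 4.828, cos(θ/2) ≈ -0.746778, sin(θ/2) ≈ 0.665074.
With a = amp(|0⟩) = 1 and b = amp(|1⟩) = 0:
new amp(|0⟩) = (-0.746778)·a + (-0.665074)·b = -0.7468
new amp(|1⟩) = (0.665074)·a + (-0.746778)·b = 0.6651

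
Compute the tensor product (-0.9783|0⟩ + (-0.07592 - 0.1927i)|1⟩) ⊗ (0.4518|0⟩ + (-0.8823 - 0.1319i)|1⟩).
-0.442|00⟩ + (0.8632 + 0.129i)|01⟩ + (-0.0343 - 0.08706i)|10⟩ + (0.04157 + 0.18i)|11⟩

amp(|b₁b₂…⟩) = product of the factor amplitudes for bits b₁, b₂, …; only kets whose every factor amplitude is nonzero survive.
|00⟩: (-0.9783)(0.4518) = -0.442
|01⟩: (-0.9783)(-0.8823 - 0.1319i) = (0.8632 + 0.129i)
|10⟩: (-0.07592 - 0.1927i)(0.4518) = (-0.0343 - 0.08706i)
|11⟩: (-0.07592 - 0.1927i)(-0.8823 - 0.1319i) = (0.04157 + 0.18i)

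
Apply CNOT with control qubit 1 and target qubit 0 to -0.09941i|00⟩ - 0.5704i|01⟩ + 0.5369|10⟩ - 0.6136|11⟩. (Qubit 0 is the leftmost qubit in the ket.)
-0.09941i|00⟩ - 0.6136|01⟩ + 0.5369|10⟩ - 0.5704i|11⟩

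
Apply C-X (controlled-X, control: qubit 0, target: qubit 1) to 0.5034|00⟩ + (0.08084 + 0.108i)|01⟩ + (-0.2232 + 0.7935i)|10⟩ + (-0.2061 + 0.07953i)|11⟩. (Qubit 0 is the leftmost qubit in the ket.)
0.5034|00⟩ + (0.08084 + 0.108i)|01⟩ + (-0.2061 + 0.07953i)|10⟩ + (-0.2232 + 0.7935i)|11⟩

C-X leaves the control-|0⟩ kets |00⟩, |01⟩ unchanged and applies X to qubit 1 on the control-|1⟩ pair (|10⟩, |11⟩).
X = [[0, 1], [1, 0]].
With a = amp(|10⟩) = (-0.2232 + 0.7935i) and b = amp(|11⟩) = (-0.2061 + 0.07953i):
new amp(|10⟩) = (1)·b = (-0.2061 + 0.07953i)
new amp(|11⟩) = (1)·a = (-0.2232 + 0.7935i)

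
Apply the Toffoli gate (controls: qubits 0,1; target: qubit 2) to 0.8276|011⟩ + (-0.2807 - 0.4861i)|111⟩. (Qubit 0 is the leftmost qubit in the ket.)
0.8276|011⟩ + (-0.2807 - 0.4861i)|110⟩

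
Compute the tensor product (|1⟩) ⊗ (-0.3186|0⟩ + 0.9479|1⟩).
-0.3186|10⟩ + 0.9479|11⟩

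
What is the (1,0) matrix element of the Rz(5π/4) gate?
0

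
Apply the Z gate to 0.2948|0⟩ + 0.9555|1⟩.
0.2948|0⟩ - 0.9555|1⟩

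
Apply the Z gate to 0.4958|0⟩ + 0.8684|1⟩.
0.4958|0⟩ - 0.8684|1⟩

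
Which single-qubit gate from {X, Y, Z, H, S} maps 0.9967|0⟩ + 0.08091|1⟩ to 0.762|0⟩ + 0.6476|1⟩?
H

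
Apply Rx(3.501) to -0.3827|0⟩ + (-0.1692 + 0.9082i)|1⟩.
(0.962 + 0.1665i)|0⟩ + (0.03024 + 0.2142i)|1⟩

Rx(3.501) = [[cos(θ/2), −i·sin(θ/2)], [−i·sin(θ/2), cos(θ/2)]]; θ = 3.501, cos(θ/2) ≈ -0.178738, sin(θ/2) ≈ 0.983897.
With a = amp(|0⟩) = -0.3827 and b = amp(|1⟩) = (-0.1692 + 0.9082i):
new amp(|0⟩) = (-0.178738)·a + (-0.983897i)·b = (0.962 + 0.1665i)
new amp(|1⟩) = (-0.983897i)·a + (-0.178738)·b = (0.03024 + 0.2142i)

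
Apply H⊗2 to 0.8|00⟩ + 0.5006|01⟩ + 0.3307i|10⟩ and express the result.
(0.6503 + 0.1654i)|00⟩ + (0.1497 + 0.1654i)|01⟩ + (0.6503 - 0.1654i)|10⟩ + (0.1497 - 0.1654i)|11⟩

H⊗2 gives amp(|y⟩) = (1/2) Σ_x (−1)^(x·y) amp(|x⟩), where x·y is the number of positions in which both x and y have a 1.
|00⟩: (0.8 + 0.5006 + 0.3307i)/2 = (0.6503 + 0.1654i)
|01⟩: (0.8 - 0.5006 + 0.3307i)/2 = (0.1497 + 0.1654i)
|10⟩: (0.8 + 0.5006 - 0.3307i)/2 = (0.6503 - 0.1654i)
|11⟩: (0.8 - 0.5006 - 0.3307i)/2 = (0.1497 - 0.1654i)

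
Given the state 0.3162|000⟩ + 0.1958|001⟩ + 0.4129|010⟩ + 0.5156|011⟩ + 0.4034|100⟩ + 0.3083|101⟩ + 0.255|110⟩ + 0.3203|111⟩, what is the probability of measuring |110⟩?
0.06503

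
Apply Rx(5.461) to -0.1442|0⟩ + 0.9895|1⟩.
(0.1322 - 0.3954i)|0⟩ + (-0.9071 + 0.05762i)|1⟩

Rx(5.461) = [[cos(θ/2), −i·sin(θ/2)], [−i·sin(θ/2), cos(θ/2)]]; θ = 5.461, cos(θ/2) ≈ -0.916685, sin(θ/2) ≈ 0.399611.
With a = amp(|0⟩) = -0.1442 and b = amp(|1⟩) = 0.9895:
new amp(|0⟩) = (-0.916685)·a + (-0.399611i)·b = (0.1322 - 0.3954i)
new amp(|1⟩) = (-0.399611i)·a + (-0.916685)·b = (-0.9071 + 0.05762i)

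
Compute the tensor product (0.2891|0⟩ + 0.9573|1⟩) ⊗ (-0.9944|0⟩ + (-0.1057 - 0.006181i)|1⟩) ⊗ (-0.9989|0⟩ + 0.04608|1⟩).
0.2872|000⟩ - 0.01325|001⟩ + (0.03052 + 0.001785i)|010⟩ + (-0.001408 - 0.00008234i)|011⟩ + 0.9509|100⟩ - 0.04387|101⟩ + (0.1011 + 0.005911i)|110⟩ + (-0.004663 - 0.0002727i)|111⟩

amp(|b₁b₂…⟩) = product of the factor amplitudes for bits b₁, b₂, …; only kets whose every factor amplitude is nonzero survive.
|000⟩: (0.2891)(-0.9944)(-0.9989) = 0.2872
|001⟩: (0.2891)(-0.9944)(0.04608) = -0.01325
|010⟩: (0.2891)(-0.1057 - 0.006181i)(-0.9989) = (0.03052 + 0.001785i)
|011⟩: (0.2891)(-0.1057 - 0.006181i)(0.04608) = (-0.001408 - 0.00008234i)
|100⟩: (0.9573)(-0.9944)(-0.9989) = 0.9509
|101⟩: (0.9573)(-0.9944)(0.04608) = -0.04387
|110⟩: (0.9573)(-0.1057 - 0.006181i)(-0.9989) = (0.1011 + 0.005911i)
|111⟩: (0.9573)(-0.1057 - 0.006181i)(0.04608) = (-0.004663 - 0.0002727i)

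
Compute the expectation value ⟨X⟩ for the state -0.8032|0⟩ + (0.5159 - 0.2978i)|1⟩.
-0.8287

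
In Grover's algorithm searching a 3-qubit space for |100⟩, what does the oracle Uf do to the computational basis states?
Uf|x⟩ = -|x⟩ if x = 100, else |x⟩ (phase flip on target)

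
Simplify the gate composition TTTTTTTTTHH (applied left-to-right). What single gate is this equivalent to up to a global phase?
T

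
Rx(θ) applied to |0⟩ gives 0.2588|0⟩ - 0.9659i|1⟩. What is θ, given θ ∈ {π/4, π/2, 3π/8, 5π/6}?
5π/6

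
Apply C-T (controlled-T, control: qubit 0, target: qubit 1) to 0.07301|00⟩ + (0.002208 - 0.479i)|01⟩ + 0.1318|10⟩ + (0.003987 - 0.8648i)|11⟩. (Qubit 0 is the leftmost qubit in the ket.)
0.07301|00⟩ + (0.002208 - 0.479i)|01⟩ + 0.1318|10⟩ + (0.6143 - 0.6087i)|11⟩

C-T leaves the control-|0⟩ kets |00⟩, |01⟩ unchanged and applies T to qubit 1 on the control-|1⟩ pair (|10⟩, |11⟩).
T = [[1, 0], [0, (1/√2 + (1/√2)i)]].
With a = amp(|10⟩) = 0.1318 and b = amp(|11⟩) = (0.003987 - 0.8648i):
new amp(|10⟩) = (1)·a = 0.1318
new amp(|11⟩) = (1/√2 + (1/√2)i)·b = (0.6143 - 0.6087i)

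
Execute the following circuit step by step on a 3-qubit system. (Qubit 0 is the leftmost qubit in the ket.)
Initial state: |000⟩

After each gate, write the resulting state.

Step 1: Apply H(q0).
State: 1/√2|000⟩ + 1/√2|100⟩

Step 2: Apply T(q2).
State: 1/√2|000⟩ + 1/√2|100⟩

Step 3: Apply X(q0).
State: 1/√2|000⟩ + 1/√2|100⟩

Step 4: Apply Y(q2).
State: (1/√2)i|001⟩ + (1/√2)i|101⟩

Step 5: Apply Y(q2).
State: 1/√2|000⟩ + 1/√2|100⟩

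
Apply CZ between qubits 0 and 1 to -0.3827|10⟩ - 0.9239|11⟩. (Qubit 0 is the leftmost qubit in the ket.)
-0.3827|10⟩ + 0.9239|11⟩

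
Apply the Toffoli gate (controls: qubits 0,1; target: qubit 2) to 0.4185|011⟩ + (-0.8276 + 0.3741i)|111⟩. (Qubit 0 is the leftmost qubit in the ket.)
0.4185|011⟩ + (-0.8276 + 0.3741i)|110⟩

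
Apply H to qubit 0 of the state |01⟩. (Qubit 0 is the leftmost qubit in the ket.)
1/√2|01⟩ + 1/√2|11⟩

H on qubit 0 mixes each pair of kets that differ only in qubit 0: amplitudes (a, b) of (|…0…⟩, |…1…⟩) become ((a + b)/√2, (a − b)/√2). Kets absent from the input have amplitude 0.
(|01⟩, |11⟩): (a, b) = (1, 0) → (1/√2, 1/√2)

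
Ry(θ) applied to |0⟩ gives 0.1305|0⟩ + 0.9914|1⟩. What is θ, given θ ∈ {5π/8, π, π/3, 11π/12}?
11π/12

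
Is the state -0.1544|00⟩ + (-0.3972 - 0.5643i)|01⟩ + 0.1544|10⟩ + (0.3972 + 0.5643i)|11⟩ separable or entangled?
Separable

Writing the state as a|00⟩ + b|01⟩ + c|10⟩ + d|11⟩, it is a product state iff ad − bc = 0.
Here (a, b, c, d) = (-0.1544, (-0.3972 - 0.5643i), 0.1544, (0.3972 + 0.5643i)): ad − bc = (-0.1544)(0.3972 + 0.5643i) − (-0.3972 - 0.5643i)(0.1544) = 0, so the state is separable.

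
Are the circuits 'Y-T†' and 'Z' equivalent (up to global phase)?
No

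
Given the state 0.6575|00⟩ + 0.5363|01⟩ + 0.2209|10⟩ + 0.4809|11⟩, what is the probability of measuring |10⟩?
0.0488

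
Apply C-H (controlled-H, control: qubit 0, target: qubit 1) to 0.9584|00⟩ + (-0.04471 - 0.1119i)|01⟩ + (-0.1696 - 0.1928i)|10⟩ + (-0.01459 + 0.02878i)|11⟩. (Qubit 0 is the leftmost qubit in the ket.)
0.9584|00⟩ + (-0.04471 - 0.1119i)|01⟩ + (-0.1302 - 0.116i)|10⟩ + (-0.1096 - 0.1567i)|11⟩

C-H leaves the control-|0⟩ kets |00⟩, |01⟩ unchanged and applies H to qubit 1 on the control-|1⟩ pair (|10⟩, |11⟩).
H = [[1/√2, 1/√2], [1/√2, -1/√2]].
With a = amp(|10⟩) = (-0.1696 - 0.1928i) and b = amp(|11⟩) = (-0.01459 + 0.02878i):
new amp(|10⟩) = (1/√2)·a + (1/√2)·b = (-0.1302 - 0.116i)
new amp(|11⟩) = (1/√2)·a + (-1/√2)·b = (-0.1096 - 0.1567i)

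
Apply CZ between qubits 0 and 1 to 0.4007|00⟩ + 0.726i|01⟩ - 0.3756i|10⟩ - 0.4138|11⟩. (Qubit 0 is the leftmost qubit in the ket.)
0.4007|00⟩ + 0.726i|01⟩ - 0.3756i|10⟩ + 0.4138|11⟩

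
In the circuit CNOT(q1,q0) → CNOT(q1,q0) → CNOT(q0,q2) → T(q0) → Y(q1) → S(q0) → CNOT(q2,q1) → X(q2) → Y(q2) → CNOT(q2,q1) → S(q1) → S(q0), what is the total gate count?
12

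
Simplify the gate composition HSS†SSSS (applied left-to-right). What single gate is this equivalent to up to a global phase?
H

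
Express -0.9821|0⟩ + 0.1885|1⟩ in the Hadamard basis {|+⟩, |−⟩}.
-0.5612|+⟩ - 0.8277|−⟩

With |ψ⟩ = α|0⟩ + β|1⟩, the Hadamard-basis coefficients are ⟨+|ψ⟩ = (α + β)/√2 and ⟨−|ψ⟩ = (α − β)/√2.
Here α = -0.9821, β = 0.1885: (α + β)/√2 = -0.5612, (α − β)/√2 = -0.8277.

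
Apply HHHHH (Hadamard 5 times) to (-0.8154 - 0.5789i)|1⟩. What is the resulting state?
(-0.5766 - 0.4093i)|0⟩ + (0.5766 + 0.4093i)|1⟩

H² = I, so H^5 = H: a single Hadamard. With (a, b) = (0, (-0.8154 - 0.5789i)), H gives ((a + b)/√2, (a − b)/√2) = ((-0.5766 - 0.4093i), (0.5766 + 0.4093i)).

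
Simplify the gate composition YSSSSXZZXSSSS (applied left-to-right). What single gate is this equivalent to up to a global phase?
Y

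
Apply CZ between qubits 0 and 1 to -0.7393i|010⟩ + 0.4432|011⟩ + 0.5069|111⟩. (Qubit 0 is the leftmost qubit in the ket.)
-0.7393i|010⟩ + 0.4432|011⟩ - 0.5069|111⟩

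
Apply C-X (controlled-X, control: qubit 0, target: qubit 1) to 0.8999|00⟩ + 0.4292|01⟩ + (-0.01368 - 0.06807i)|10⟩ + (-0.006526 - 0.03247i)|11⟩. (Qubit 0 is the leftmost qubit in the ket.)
0.8999|00⟩ + 0.4292|01⟩ + (-0.006526 - 0.03247i)|10⟩ + (-0.01368 - 0.06807i)|11⟩

C-X leaves the control-|0⟩ kets |00⟩, |01⟩ unchanged and applies X to qubit 1 on the control-|1⟩ pair (|10⟩, |11⟩).
X = [[0, 1], [1, 0]].
With a = amp(|10⟩) = (-0.01368 - 0.06807i) and b = amp(|11⟩) = (-0.006526 - 0.03247i):
new amp(|10⟩) = (1)·b = (-0.006526 - 0.03247i)
new amp(|11⟩) = (1)·a = (-0.01368 - 0.06807i)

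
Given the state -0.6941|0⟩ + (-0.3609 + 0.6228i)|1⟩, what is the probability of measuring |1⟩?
0.5181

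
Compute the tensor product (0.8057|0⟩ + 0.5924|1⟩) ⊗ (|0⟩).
0.8057|00⟩ + 0.5924|10⟩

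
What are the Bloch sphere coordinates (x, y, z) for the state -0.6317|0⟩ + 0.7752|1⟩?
(-0.9794, 0, -0.2019)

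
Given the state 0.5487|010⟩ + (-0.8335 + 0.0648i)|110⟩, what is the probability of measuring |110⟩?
0.6989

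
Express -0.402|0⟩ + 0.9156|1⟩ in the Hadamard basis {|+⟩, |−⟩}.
0.3632|+⟩ - 0.9317|−⟩

With |ψ⟩ = α|0⟩ + β|1⟩, the Hadamard-basis coefficients are ⟨+|ψ⟩ = (α + β)/√2 and ⟨−|ψ⟩ = (α − β)/√2.
Here α = -0.402, β = 0.9156: (α + β)/√2 = 0.3632, (α − β)/√2 = -0.9317.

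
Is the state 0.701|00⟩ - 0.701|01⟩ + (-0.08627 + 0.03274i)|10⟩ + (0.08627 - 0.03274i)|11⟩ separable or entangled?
Separable

Writing the state as a|00⟩ + b|01⟩ + c|10⟩ + d|11⟩, it is a product state iff ad − bc = 0.
Here (a, b, c, d) = (0.701, -0.701, (-0.08627 + 0.03274i), (0.08627 - 0.03274i)): ad − bc = (0.701)(0.08627 - 0.03274i) − (-0.701)(-0.08627 + 0.03274i) = 0, so the state is separable.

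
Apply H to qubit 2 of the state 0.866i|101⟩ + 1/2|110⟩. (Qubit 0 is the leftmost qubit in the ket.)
0.6124i|100⟩ - 0.6124i|101⟩ + 1/√8|110⟩ + 1/√8|111⟩

H on qubit 2 mixes each pair of kets that differ only in qubit 2: amplitudes (a, b) of (|…0…⟩, |…1…⟩) become ((a + b)/√2, (a − b)/√2). Kets absent from the input have amplitude 0.
(|100⟩, |101⟩): (a, b) = (0, 0.866i) → (0.6124i, -0.6124i)
(|110⟩, |111⟩): (a, b) = (1/2, 0) → (1/√8, 1/√8)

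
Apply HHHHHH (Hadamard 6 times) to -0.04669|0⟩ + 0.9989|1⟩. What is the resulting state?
-0.04669|0⟩ + 0.9989|1⟩

H² = I, so an even number of Hadamards cancels: H^6 = I and the state is unchanged.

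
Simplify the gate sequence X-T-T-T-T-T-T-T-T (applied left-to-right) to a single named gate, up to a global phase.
X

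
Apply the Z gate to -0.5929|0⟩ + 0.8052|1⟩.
-0.5929|0⟩ - 0.8052|1⟩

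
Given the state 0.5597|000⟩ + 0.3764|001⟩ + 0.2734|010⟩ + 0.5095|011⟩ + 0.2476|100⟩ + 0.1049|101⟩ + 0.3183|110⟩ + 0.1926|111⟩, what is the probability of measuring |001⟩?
0.1417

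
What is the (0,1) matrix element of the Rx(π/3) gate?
-(1/2)i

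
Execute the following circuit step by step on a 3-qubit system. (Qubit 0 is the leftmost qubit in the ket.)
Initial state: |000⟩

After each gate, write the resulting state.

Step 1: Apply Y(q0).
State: i|100⟩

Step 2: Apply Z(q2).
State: i|100⟩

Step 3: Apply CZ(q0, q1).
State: i|100⟩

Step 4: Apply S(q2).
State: i|100⟩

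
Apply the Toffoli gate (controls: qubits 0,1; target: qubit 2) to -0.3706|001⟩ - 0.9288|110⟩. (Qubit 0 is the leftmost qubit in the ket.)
-0.3706|001⟩ - 0.9288|111⟩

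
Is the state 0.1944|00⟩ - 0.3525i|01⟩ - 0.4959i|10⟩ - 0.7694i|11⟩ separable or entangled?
Entangled

Writing the state as a|00⟩ + b|01⟩ + c|10⟩ + d|11⟩, it is a product state iff ad − bc = 0.
Here (a, b, c, d) = (0.1944, -0.3525i, -0.4959i, -0.7694i): ad − bc = (0.1944)(-0.7694i) − (-0.3525i)(-0.4959i) = (0.1748 - 0.1496i) ≠ 0, so the state is entangled.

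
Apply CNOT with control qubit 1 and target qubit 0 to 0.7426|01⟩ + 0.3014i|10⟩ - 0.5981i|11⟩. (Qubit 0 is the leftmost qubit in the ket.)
-0.5981i|01⟩ + 0.3014i|10⟩ + 0.7426|11⟩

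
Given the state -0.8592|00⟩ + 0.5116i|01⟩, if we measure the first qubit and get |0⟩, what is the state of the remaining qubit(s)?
-0.8592|0⟩ + 0.5116i|1⟩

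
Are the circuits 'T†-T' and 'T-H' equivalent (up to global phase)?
No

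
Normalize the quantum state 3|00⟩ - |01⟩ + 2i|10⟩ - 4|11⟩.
0.5477|00⟩ - 0.1826|01⟩ + 0.3651i|10⟩ - 0.7303|11⟩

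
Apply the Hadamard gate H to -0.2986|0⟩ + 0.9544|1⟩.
0.4637|0⟩ - 0.886|1⟩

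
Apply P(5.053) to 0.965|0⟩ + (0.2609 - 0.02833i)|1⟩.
0.965|0⟩ + (0.06045 - 0.2554i)|1⟩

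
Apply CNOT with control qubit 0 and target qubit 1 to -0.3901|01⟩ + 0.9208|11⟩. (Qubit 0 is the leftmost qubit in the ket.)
-0.3901|01⟩ + 0.9208|10⟩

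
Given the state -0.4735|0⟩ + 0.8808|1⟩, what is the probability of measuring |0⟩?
0.2242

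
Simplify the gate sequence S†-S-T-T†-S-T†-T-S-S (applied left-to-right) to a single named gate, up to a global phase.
S†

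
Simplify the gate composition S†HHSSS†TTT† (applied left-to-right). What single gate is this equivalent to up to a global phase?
T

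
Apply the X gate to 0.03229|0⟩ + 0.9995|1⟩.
0.9995|0⟩ + 0.03229|1⟩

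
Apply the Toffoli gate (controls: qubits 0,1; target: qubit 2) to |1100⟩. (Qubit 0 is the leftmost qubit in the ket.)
|1110⟩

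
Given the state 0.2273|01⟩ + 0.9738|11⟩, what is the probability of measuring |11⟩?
0.9483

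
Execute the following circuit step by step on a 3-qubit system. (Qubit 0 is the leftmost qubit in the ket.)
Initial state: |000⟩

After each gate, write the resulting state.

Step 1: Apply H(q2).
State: 1/√2|000⟩ + 1/√2|001⟩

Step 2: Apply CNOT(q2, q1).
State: 1/√2|000⟩ + 1/√2|011⟩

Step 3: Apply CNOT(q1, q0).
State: 1/√2|000⟩ + 1/√2|111⟩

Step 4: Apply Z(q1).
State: 1/√2|000⟩ - 1/√2|111⟩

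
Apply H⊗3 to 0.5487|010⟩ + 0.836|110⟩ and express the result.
0.4896|000⟩ + 0.4896|001⟩ - 0.4896|010⟩ - 0.4896|011⟩ - 0.1016|100⟩ - 0.1016|101⟩ + 0.1016|110⟩ + 0.1016|111⟩

H⊗3 gives amp(|y⟩) = (1/2√2) Σ_x (−1)^(x·y) amp(|x⟩), where x·y is the number of positions in which both x and y have a 1.
|000⟩: (0.5487 + 0.836)/(2√2) = 0.4896
|001⟩: (0.5487 + 0.836)/(2√2) = 0.4896
|010⟩: (-0.5487 - 0.836)/(2√2) = -0.4896
|011⟩: (-0.5487 - 0.836)/(2√2) = -0.4896
|100⟩: (0.5487 - 0.836)/(2√2) = -0.1016
|101⟩: (0.5487 - 0.836)/(2√2) = -0.1016
|110⟩: (-0.5487 + 0.836)/(2√2) = 0.1016
|111⟩: (-0.5487 + 0.836)/(2√2) = 0.1016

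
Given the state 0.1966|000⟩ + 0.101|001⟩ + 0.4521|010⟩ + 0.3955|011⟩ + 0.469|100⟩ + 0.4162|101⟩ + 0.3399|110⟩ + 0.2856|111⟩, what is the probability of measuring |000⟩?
0.03865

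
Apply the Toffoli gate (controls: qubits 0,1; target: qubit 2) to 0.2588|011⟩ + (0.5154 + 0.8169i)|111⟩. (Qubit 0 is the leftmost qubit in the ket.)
0.2588|011⟩ + (0.5154 + 0.8169i)|110⟩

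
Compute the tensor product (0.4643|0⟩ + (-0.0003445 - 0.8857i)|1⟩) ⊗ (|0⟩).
0.4643|00⟩ + (-0.0003445 - 0.8857i)|10⟩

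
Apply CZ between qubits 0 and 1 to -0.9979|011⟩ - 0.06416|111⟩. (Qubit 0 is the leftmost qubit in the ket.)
-0.9979|011⟩ + 0.06416|111⟩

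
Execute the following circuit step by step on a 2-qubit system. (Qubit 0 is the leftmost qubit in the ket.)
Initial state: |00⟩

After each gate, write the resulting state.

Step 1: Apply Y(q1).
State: i|01⟩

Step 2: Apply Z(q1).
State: -i|01⟩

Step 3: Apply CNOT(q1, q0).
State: -i|11⟩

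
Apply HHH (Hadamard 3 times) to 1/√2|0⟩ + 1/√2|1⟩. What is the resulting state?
|0⟩

H² = I, so H^3 = H: a single Hadamard. With (a, b) = (1/√2, 1/√2), H gives ((a + b)/√2, (a − b)/√2) = (1, 0).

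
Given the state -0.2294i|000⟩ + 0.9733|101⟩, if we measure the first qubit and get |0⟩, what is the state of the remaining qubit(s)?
-i|00⟩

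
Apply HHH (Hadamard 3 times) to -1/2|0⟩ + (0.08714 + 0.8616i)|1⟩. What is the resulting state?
(-0.2919 + 0.6092i)|0⟩ + (-0.4152 - 0.6092i)|1⟩

H² = I, so H^3 = H: a single Hadamard. With (a, b) = (-1/2, (0.08714 + 0.8616i)), H gives ((a + b)/√2, (a − b)/√2) = ((-0.2919 + 0.6092i), (-0.4152 - 0.6092i)).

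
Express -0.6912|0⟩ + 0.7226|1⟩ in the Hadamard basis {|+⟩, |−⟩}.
0.0222|+⟩ - 0.9997|−⟩

With |ψ⟩ = α|0⟩ + β|1⟩, the Hadamard-basis coefficients are ⟨+|ψ⟩ = (α + β)/√2 and ⟨−|ψ⟩ = (α − β)/√2.
Here α = -0.6912, β = 0.7226: (α + β)/√2 = 0.0222, (α − β)/√2 = -0.9997.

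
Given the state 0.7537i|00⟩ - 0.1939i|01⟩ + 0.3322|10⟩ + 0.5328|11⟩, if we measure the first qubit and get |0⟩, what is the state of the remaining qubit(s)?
0.9685i|0⟩ - 0.2492i|1⟩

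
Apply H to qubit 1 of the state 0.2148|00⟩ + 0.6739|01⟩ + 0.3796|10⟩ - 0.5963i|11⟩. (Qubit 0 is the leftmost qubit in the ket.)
0.6284|00⟩ - 0.3246|01⟩ + (0.2684 - 0.4216i)|10⟩ + (0.2684 + 0.4216i)|11⟩

H on qubit 1 mixes each pair of kets that differ only in qubit 1: amplitudes (a, b) of (|…0…⟩, |…1…⟩) become ((a + b)/√2, (a − b)/√2). Kets absent from the input have amplitude 0.
(|00⟩, |01⟩): (a, b) = (0.2148, 0.6739) → (0.6284, -0.3246)
(|10⟩, |11⟩): (a, b) = (0.3796, -0.5963i) → ((0.2684 - 0.4216i), (0.2684 + 0.4216i))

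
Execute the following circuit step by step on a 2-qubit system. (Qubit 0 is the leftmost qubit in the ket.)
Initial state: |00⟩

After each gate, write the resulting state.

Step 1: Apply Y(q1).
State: i|01⟩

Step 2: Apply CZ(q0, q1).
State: i|01⟩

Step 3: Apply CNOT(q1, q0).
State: i|11⟩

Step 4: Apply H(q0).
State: (1/√2)i|01⟩ - (1/√2)i|11⟩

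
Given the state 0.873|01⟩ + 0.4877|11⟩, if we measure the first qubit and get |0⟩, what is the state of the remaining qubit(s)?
|1⟩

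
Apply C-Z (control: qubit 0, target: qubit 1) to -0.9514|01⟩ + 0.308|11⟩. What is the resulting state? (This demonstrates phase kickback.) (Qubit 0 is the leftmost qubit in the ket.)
-0.9514|01⟩ - 0.308|11⟩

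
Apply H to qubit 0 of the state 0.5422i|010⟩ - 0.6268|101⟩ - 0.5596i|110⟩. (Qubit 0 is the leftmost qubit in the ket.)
-0.4432|001⟩ - 0.0123i|010⟩ + 0.4432|101⟩ + 0.7791i|110⟩

H on qubit 0 mixes each pair of kets that differ only in qubit 0: amplitudes (a, b) of (|…0…⟩, |…1…⟩) become ((a + b)/√2, (a − b)/√2). Kets absent from the input have amplitude 0.
(|001⟩, |101⟩): (a, b) = (0, -0.6268) → (-0.4432, 0.4432)
(|010⟩, |110⟩): (a, b) = (0.5422i, -0.5596i) → (-0.0123i, 0.7791i)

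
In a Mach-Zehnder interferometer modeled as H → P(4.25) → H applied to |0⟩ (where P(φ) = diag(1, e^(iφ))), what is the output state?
(0.277 - 0.4475i)|0⟩ + (0.723 + 0.4475i)|1⟩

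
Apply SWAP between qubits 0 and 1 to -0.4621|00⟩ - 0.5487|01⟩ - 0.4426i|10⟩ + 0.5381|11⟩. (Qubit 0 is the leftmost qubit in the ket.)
-0.4621|00⟩ - 0.4426i|01⟩ - 0.5487|10⟩ + 0.5381|11⟩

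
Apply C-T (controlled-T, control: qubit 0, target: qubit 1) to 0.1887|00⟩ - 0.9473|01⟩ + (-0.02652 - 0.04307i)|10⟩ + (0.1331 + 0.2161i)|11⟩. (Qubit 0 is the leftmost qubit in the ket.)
0.1887|00⟩ - 0.9473|01⟩ + (-0.02652 - 0.04307i)|10⟩ + (-0.05869 + 0.2469i)|11⟩

C-T leaves the control-|0⟩ kets |00⟩, |01⟩ unchanged and applies T to qubit 1 on the control-|1⟩ pair (|10⟩, |11⟩).
T = [[1, 0], [0, (1/√2 + (1/√2)i)]].
With a = amp(|10⟩) = (-0.02652 - 0.04307i) and b = amp(|11⟩) = (0.1331 + 0.2161i):
new amp(|10⟩) = (1)·a = (-0.02652 - 0.04307i)
new amp(|11⟩) = (1/√2 + (1/√2)i)·b = (-0.05869 + 0.2469i)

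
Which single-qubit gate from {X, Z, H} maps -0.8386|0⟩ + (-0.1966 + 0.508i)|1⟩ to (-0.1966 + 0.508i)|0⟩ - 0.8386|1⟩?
X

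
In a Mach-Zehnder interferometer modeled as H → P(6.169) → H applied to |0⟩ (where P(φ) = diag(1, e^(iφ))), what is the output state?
(0.9967 - 0.05697i)|0⟩ + (0.003256 + 0.05697i)|1⟩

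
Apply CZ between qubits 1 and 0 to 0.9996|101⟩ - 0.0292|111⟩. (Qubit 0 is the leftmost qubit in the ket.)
0.9996|101⟩ + 0.0292|111⟩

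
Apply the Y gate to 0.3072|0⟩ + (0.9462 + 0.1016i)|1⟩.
(0.1016 - 0.9462i)|0⟩ + 0.3072i|1⟩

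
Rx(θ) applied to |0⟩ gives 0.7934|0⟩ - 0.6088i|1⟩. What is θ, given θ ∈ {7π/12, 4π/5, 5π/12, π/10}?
5π/12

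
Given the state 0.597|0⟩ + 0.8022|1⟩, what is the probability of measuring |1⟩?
0.6435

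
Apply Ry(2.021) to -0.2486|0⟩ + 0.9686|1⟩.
-0.9526|0⟩ + 0.3042|1⟩

Ry(2.021) = [[cos(θ/2), −sin(θ/2)], [sin(θ/2), cos(θ/2)]]; θ = 2.021, cos(θ/2) ≈ 0.531437, sin(θ/2) ≈ 0.847098.
With a = amp(|0⟩) = -0.2486 and b = amp(|1⟩) = 0.9686:
new amp(|0⟩) = (0.531437)·a + (-0.847098)·b = -0.9526
new amp(|1⟩) = (0.847098)·a + (0.531437)·b = 0.3042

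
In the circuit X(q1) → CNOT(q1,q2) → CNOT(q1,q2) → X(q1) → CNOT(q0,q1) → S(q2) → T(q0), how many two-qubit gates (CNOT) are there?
3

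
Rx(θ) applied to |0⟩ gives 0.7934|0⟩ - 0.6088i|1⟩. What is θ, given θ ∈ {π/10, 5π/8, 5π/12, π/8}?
5π/12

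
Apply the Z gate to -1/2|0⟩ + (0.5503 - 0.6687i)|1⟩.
-1/2|0⟩ + (-0.5503 + 0.6687i)|1⟩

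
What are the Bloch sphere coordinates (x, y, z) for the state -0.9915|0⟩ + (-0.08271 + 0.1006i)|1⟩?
(0.164, -0.1995, 0.9661)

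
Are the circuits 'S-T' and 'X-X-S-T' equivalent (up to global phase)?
Yes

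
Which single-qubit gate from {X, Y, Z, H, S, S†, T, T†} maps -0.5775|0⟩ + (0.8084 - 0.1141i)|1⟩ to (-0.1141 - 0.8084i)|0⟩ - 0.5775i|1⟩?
Y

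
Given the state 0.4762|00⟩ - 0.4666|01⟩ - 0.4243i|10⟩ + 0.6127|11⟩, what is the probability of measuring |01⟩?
0.2177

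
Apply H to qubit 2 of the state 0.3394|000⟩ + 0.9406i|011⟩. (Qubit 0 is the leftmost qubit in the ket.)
0.24|000⟩ + 0.24|001⟩ + 0.6651i|010⟩ - 0.6651i|011⟩

H on qubit 2 mixes each pair of kets that differ only in qubit 2: amplitudes (a, b) of (|…0…⟩, |…1…⟩) become ((a + b)/√2, (a − b)/√2). Kets absent from the input have amplitude 0.
(|000⟩, |001⟩): (a, b) = (0.3394, 0) → (0.24, 0.24)
(|010⟩, |011⟩): (a, b) = (0, 0.9406i) → (0.6651i, -0.6651i)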